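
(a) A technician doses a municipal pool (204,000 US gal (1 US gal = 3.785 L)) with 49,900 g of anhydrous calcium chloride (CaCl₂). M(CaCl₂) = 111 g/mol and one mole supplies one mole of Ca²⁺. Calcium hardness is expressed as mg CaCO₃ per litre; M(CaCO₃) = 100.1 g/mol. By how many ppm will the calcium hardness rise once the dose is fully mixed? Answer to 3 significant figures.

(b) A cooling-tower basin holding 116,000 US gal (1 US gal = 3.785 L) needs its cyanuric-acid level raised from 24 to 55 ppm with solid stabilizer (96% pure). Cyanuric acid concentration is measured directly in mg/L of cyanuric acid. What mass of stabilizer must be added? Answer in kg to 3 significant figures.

(a) Volume: 204,000 US gal × 3.785 L/gal = 772,140 L.
(a) Moles of Ca²⁺: 49,900 g ÷ 111 g/mol = 449.5 mol.
(a) As CaCO₃: 449.5 mol × 100.1 g/mol = 45,000 g.
(a) Rise: 45,000 g / 772,140 L × 1000 = 58.28 mg/L.

(b) Volume: 116,000 US gal × 3.785 L/gal = 439,060 L.
(b) CYA to add: (55 − 24) = 31 mg/L × 439,060 L = 13,610 g cyanuric acid.
(b) At 96% purity: 13,610 / 0.96 = 14,180 g product.

(a) 58.3 ppm; (b) 14.2 kg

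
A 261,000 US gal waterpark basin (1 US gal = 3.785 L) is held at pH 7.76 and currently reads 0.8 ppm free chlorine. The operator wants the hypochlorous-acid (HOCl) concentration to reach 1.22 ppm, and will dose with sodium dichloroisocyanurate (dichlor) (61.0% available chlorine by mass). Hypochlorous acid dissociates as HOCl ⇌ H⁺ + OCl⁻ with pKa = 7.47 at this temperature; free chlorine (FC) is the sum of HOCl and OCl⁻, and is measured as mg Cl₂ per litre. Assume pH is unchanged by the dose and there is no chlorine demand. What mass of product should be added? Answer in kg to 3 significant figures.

4.53 kg

Volume: 261,000 US gal × 3.785 L/gal = 987,885 L.
[OCl⁻]/[HOCl] = 10^(pH − pKa) = 10^(7.76 − 7.47) = 1.95; fraction as HOCl = 1/(1 + 1.95) = 0.339.
Free chlorine required for 1.22 ppm HOCl: 1.22 / 0.339 = 3.599 ppm.
FC to add: 3.599 − 0.8 = 2.799 mg/L as Cl₂.
Cl₂ equivalent: 2.799 mg/L × 987,885 L = 2765 g.
Product at 61.0% available Cl: 2765 / 0.61 = 4533 g.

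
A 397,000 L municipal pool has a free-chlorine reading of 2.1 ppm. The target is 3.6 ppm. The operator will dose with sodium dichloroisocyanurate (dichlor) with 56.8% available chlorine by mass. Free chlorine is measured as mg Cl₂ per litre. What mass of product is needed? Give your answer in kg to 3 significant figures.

Chlorine deficit: 3.6 − 2.1 = 1.5 ppm = 1.5 mg/L as Cl₂.
Cl₂ equivalent needed: 1.5 mg/L × 397,000 L = 595,500 mg = 595.5 g.
Product at 56.8% available chlorine: 595.5 / 0.568 = 1048 g.

1.05 kg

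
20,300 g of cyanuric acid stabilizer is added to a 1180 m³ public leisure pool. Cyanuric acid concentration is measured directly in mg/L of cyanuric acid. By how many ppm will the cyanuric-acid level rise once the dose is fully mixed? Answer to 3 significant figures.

17.2 ppm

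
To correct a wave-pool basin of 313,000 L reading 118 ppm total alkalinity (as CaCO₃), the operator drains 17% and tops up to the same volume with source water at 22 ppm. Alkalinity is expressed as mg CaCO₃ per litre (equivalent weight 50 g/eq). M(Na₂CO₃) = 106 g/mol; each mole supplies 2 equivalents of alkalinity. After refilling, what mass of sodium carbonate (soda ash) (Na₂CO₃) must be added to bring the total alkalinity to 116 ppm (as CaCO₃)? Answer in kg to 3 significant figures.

4.75 kg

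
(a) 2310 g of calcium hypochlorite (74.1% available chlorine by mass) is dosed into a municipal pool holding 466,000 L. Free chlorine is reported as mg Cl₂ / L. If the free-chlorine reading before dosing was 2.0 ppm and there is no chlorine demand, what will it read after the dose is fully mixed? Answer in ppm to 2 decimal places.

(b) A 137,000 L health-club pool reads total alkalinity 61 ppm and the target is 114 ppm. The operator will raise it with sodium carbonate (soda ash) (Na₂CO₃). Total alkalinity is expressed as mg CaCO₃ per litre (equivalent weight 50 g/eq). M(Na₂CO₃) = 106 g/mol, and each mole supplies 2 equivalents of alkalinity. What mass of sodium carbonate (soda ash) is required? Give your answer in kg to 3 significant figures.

(a) Available chlorine delivered: 2310 g × 0.741 = 1712 g as Cl₂.
(a) Concentration rise: 1712 g / 466,000 L = 3.673 mg/L = 3.67 ppm.
(a) Final FC: 2.0 + 3.67 = 5.67 ppm.

(b) Alkalinity to add: (114 − 61) = 53 mg/L as CaCO₃ × 137,000 L = 7261 g as CaCO₃.
(b) Equivalents: 7261 g ÷ 50 g/eq = 145.2 eq.
(b) Each mole of Na₂CO₃ supplies 2 eq, so 145.2 / 2 = 72.61 mol.
(b) Mass: 72.61 mol × 106 g/mol = 7697 g.

(a) 5.67 ppm; (b) 7.70 kg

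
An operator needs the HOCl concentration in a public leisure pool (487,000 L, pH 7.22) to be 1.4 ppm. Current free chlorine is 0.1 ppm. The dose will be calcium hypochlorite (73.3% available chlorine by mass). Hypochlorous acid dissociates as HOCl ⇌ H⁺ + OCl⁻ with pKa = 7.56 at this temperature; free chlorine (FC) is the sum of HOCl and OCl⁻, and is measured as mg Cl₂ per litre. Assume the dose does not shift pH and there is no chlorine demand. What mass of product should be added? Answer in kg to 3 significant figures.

1.29 kg

[OCl⁻]/[HOCl] = 10^(pH − pKa) = 10^(7.22 − 7.56) = 0.4571; fraction as HOCl = 1/(1 + 0.4571) = 0.6863.
Free chlorine required for 1.4 ppm HOCl: 1.4 / 0.6863 = 2.04 ppm.
FC to add: 2.04 − 0.1 = 1.94 mg/L as Cl₂.
Cl₂ equivalent: 1.94 mg/L × 487,000 L = 944.7 g.
Product at 73.3% available Cl: 944.7 / 0.733 = 1289 g.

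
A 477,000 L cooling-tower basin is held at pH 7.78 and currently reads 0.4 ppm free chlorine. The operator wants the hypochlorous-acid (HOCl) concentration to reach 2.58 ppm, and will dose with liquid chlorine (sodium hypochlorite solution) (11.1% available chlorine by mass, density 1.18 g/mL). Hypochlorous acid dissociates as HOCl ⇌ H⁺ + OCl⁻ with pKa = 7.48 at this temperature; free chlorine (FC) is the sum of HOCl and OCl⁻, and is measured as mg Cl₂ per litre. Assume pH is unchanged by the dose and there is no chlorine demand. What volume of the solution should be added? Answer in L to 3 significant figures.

26.7 L

[OCl⁻]/[HOCl] = 10^(pH − pKa) = 10^(7.78 − 7.48) = 1.995; fraction as HOCl = 1/(1 + 1.995) = 0.3339.
Free chlorine required for 2.58 ppm HOCl: 2.58 / 0.3339 = 7.728 ppm.
FC to add: 7.728 − 0.4 = 7.328 mg/L as Cl₂.
Cl₂ equivalent: 7.328 mg/L × 477,000 L = 3495 g.
Product at 11.1% available Cl: 3495 / 0.111 = 31,490 g.
Volume: 31,490 g ÷ 1.18 g/mL = 26,690 mL.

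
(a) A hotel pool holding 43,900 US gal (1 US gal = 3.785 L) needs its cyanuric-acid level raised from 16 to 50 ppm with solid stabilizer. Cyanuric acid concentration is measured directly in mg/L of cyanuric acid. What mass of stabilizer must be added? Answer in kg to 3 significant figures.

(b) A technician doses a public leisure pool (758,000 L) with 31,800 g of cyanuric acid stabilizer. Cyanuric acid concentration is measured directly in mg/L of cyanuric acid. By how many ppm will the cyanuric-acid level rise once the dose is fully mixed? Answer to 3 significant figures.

(a) Volume: 43,900 US gal × 3.785 L/gal = 166,162 L.
(a) CYA to add: (50 − 16) = 34 mg/L × 166,162 L = 5649 g cyanuric acid.

(b) Rise: 31,800 g / 758,000 L × 1000 = 41.95 mg/L.

(a) 5.65 kg; (b) 42.0 ppm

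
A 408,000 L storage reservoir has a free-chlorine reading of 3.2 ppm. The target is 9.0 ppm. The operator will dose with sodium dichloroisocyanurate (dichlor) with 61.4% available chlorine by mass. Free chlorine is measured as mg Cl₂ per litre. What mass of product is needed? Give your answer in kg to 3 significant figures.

Chlorine deficit: 9.0 − 3.2 = 5.8 ppm = 5.8 mg/L as Cl₂.
Cl₂ equivalent needed: 5.8 mg/L × 408,000 L = 2,366,000 mg = 2366 g.
Product at 61.4% available chlorine: 2366 / 0.614 = 3854 g.

3.85 kg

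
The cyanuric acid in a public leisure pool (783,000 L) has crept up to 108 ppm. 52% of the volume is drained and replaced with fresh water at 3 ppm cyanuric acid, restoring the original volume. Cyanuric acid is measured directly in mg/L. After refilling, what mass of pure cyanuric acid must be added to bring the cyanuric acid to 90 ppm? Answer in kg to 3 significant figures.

After draining 52% and refilling: 108 × 0.48 + 3 × 0.52 = 53.4 ppm.
Deficit to target: 90 − 53.4 = 36.6 mg/L.
Mass: 36.6 mg/L × 783,000 L = 28,660 g cyanuric acid.

28.7 kg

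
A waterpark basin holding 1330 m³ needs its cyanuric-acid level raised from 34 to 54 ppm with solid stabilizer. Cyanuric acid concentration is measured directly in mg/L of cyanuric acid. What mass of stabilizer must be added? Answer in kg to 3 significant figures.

26.6 kg

Volume: 1330 m³ = 1,330,000 L.
CYA to add: (54 − 34) = 20 mg/L × 1,330,000 L = 26,600 g cyanuric acid.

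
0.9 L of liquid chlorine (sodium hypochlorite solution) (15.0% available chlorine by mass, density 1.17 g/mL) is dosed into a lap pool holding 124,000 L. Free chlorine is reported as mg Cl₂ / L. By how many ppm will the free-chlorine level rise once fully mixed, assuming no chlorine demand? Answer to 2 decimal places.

Mass of solution: 0.9 L × 1000 mL/L × 1.17 g/mL = 1053 g.
Available chlorine delivered: 1053 g × 0.15 = 157.9 g as Cl₂.
Concentration rise: 157.9 g / 124,000 L = 1.274 mg/L = 1.27 ppm.

1.27 ppm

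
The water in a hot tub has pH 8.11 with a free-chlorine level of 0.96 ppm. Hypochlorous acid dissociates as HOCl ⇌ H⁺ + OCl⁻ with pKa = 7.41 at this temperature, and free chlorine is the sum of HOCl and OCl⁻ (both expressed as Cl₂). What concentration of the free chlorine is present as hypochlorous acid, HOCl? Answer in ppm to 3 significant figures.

[OCl⁻]/[HOCl] = 10^(pH − pKa) = 10^(8.11 − 7.41) = 10^0.70 = 5.012.
Fraction as HOCl = 1 / (1 + 5.012) = 0.1663.
HOCl = 0.1663 × 0.96 ppm = 0.1597 ppm.

0.160 ppm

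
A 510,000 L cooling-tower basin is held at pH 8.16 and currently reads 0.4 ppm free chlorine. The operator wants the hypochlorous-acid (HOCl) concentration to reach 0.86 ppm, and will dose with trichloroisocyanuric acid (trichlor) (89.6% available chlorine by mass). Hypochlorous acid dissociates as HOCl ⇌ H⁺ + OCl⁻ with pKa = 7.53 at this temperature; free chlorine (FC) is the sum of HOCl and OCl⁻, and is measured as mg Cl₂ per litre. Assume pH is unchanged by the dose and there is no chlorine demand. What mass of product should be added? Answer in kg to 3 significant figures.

[OCl⁻]/[HOCl] = 10^(pH − pKa) = 10^(8.16 − 7.53) = 4.266; fraction as HOCl = 1/(1 + 4.266) = 0.1899.
Free chlorine required for 0.86 ppm HOCl: 0.86 / 0.1899 = 4.529 ppm.
FC to add: 4.529 − 0.4 = 4.129 mg/L as Cl₂.
Cl₂ equivalent: 4.129 mg/L × 510,000 L = 2106 g.
Product at 89.6% available Cl: 2106 / 0.896 = 2350 g.

2.35 kg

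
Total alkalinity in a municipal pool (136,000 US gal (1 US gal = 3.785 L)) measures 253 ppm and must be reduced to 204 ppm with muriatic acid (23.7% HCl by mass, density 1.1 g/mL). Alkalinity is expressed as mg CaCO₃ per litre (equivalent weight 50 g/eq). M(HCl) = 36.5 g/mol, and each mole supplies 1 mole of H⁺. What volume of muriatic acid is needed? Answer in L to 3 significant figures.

Volume: 136,000 US gal × 3.785 L/gal = 514,760 L.
Alkalinity to neutralize: (253 − 204) = 49 mg/L as CaCO₃ × 514,760 L = 25,220 g as CaCO₃.
Equivalents of H⁺ required: 25,220 ÷ 50 g/eq = 504.5 eq = 504.5 mol HCl.
Mass of HCl: 504.5 × 36.5 = 18,410 g.
Mass of 23.7% solution: 18,410 / 0.237 = 77,690 g.
Volume: 77,690 g ÷ 1.1 g/mL = 70,630 mL.

70.6 L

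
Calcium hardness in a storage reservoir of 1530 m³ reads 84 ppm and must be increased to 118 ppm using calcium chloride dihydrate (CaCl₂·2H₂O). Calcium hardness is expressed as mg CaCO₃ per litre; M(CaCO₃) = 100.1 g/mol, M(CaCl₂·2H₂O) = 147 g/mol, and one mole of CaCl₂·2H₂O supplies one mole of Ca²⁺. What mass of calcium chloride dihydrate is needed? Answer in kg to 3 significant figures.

Volume: 1530 m³ = 1,530,000 L.
Hardness to add: (118 − 84) = 34 mg/L as CaCO₃ × 1,530,000 L = 52,020 g as CaCO₃.
Moles of Ca²⁺ (1 mol Ca²⁺ ≡ 1 mol CaCO₃): 52,020 / 100.1 g/mol = 519.7 mol.
Mass of CaCl₂·2H₂O: 519.7 × 147 = 76,390 g.

76.4 kg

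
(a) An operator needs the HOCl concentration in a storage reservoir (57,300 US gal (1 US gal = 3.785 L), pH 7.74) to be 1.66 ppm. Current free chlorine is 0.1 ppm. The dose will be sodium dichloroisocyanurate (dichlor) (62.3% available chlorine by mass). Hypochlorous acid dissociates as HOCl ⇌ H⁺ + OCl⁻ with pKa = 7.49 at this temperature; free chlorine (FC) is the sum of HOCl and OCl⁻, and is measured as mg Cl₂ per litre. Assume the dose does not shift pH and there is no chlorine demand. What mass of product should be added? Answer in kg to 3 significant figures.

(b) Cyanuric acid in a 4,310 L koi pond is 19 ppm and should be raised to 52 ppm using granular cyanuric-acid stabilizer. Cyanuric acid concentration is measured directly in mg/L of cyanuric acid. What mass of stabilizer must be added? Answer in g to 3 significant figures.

(a) 1.57 kg; (b) 142 g

(a) Volume: 57,300 US gal × 3.785 L/gal = 216,880 L.
(a) [OCl⁻]/[HOCl] = 10^(pH − pKa) = 10^(7.74 − 7.49) = 1.778; fraction as HOCl = 1/(1 + 1.778) = 0.3599.
(a) Free chlorine required for 1.66 ppm HOCl: 1.66 / 0.3599 = 4.612 ppm.
(a) FC to add: 4.612 − 0.1 = 4.512 mg/L as Cl₂.
(a) Cl₂ equivalent: 4.512 mg/L × 216,880 L = 978.6 g.
(a) Product at 62.3% available Cl: 978.6 / 0.623 = 1571 g.

(b) CYA to add: (52 − 19) = 33 mg/L × 4,310 L = 142.2 g cyanuric acid.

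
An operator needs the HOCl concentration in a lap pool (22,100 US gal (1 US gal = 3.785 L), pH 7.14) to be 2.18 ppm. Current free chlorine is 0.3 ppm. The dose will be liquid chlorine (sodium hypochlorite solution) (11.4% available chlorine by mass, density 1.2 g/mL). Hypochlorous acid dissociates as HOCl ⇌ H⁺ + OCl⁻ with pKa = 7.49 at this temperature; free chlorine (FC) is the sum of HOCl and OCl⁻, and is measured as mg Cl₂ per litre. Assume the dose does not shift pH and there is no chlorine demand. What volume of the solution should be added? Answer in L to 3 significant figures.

1.74 L

Volume: 22,100 US gal × 3.785 L/gal = 83,648 L.
[OCl⁻]/[HOCl] = 10^(pH − pKa) = 10^(7.14 − 7.49) = 0.4467; fraction as HOCl = 1/(1 + 0.4467) = 0.6912.
Free chlorine required for 2.18 ppm HOCl: 2.18 / 0.6912 = 3.154 ppm.
FC to add: 3.154 − 0.3 = 2.854 mg/L as Cl₂.
Cl₂ equivalent: 2.854 mg/L × 83,648 L = 238.7 g.
Product at 11.4% available Cl: 238.7 / 0.114 = 2094 g.
Volume: 2094 g ÷ 1.2 g/mL = 1745 mL.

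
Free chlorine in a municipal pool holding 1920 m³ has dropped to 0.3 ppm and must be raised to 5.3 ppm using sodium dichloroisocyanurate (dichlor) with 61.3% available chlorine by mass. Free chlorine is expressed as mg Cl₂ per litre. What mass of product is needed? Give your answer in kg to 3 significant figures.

15.7 kg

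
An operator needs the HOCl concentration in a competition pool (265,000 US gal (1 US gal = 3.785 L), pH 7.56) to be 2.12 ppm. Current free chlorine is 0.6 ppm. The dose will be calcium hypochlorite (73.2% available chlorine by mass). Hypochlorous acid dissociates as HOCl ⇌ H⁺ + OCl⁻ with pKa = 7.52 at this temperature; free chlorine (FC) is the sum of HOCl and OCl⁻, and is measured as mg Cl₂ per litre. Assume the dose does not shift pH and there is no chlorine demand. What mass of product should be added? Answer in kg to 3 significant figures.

Volume: 265,000 US gal × 3.785 L/gal = 1,003,025 L.
[OCl⁻]/[HOCl] = 10^(pH − pKa) = 10^(7.56 − 7.52) = 1.096; fraction as HOCl = 1/(1 + 1.096) = 0.477.
Free chlorine required for 2.12 ppm HOCl: 2.12 / 0.477 = 4.445 ppm.
FC to add: 4.445 − 0.6 = 3.845 mg/L as Cl₂.
Cl₂ equivalent: 3.845 mg/L × 1,003,025 L = 3856 g.
Product at 73.2% available Cl: 3856 / 0.732 = 5268 g.

5.27 kg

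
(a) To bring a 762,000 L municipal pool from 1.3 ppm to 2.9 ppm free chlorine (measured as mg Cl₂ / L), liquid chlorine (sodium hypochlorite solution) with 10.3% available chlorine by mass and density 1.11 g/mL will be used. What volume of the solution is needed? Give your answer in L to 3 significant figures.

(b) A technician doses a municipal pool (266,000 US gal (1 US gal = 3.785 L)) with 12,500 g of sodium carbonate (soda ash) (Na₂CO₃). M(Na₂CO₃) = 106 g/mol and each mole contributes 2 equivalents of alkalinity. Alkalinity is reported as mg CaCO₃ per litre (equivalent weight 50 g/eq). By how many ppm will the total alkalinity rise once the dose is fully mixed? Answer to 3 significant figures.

(a) 10.7 L; (b) 11.7 ppm

(a) Chlorine deficit: 2.9 − 1.3 = 1.6 ppm = 1.6 mg/L as Cl₂.
(a) Cl₂ equivalent needed: 1.6 mg/L × 762,000 L = 1,219,000 mg = 1219 g.
(a) Product at 10.3% available chlorine: 1219 / 0.103 = 11,840 g.
(a) Volume at density 1.11 g/mL: 11,840 g ÷ 1.11 g/mL = 10,660 mL.

(b) Volume: 266,000 US gal × 3.785 L/gal = 1,006,810 L.
(b) Moles of Na₂CO₃: 12,500 g ÷ 106 g/mol = 117.9 mol → 235.8 eq of alkalinity.
(b) As CaCO₃: 235.8 eq × 50 g/eq = 11,790 g.
(b) Rise: 11,790 g / 1,006,810 L × 1000 = 11.71 mg/L.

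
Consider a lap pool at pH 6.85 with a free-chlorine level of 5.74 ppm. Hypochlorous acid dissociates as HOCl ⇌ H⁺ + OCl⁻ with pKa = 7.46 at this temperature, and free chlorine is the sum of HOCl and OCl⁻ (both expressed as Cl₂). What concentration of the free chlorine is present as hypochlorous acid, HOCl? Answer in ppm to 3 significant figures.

4.61 ppm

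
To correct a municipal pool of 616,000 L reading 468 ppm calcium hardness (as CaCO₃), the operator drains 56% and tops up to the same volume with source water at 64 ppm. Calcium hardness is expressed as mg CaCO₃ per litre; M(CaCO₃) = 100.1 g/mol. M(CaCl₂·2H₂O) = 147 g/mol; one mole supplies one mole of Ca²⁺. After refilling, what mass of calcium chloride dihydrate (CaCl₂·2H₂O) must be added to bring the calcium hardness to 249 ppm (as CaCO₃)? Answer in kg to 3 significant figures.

6.55 kg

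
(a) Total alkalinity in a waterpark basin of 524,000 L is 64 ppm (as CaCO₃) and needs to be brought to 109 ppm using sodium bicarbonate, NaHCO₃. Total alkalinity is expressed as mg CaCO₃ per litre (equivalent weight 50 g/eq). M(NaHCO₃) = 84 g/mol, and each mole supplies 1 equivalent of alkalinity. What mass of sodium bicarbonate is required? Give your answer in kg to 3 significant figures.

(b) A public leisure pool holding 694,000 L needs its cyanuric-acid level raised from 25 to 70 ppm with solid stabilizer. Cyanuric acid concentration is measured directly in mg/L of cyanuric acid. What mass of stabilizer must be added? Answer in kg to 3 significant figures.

(a) 39.6 kg; (b) 31.2 kg

(a) Alkalinity to add: (109 − 64) = 45 mg/L as CaCO₃ × 524,000 L = 23,580 g as CaCO₃.
(a) Equivalents: 23,580 g ÷ 50 g/eq = 471.6 eq.
(a) NaHCO₃ supplies 1 eq per mole → 471.6 mol.
(a) Mass: 471.6 mol × 84 g/mol = 39,610 g.

(b) CYA to add: (70 − 25) = 45 mg/L × 694,000 L = 31,230 g cyanuric acid.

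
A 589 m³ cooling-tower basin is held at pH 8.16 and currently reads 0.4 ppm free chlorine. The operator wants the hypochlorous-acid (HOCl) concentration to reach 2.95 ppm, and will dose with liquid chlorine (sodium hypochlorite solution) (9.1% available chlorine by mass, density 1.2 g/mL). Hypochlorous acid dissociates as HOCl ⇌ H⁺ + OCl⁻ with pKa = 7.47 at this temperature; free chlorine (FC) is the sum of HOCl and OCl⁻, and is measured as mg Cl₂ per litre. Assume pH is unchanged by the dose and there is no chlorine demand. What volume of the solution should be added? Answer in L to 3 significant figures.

91.7 L

Volume: 589 m³ = 589,000 L.
[OCl⁻]/[HOCl] = 10^(pH − pKa) = 10^(8.16 − 7.47) = 4.898; fraction as HOCl = 1/(1 + 4.898) = 0.1696.
Free chlorine required for 2.95 ppm HOCl: 2.95 / 0.1696 = 17.4 ppm.
FC to add: 17.4 − 0.4 = 17 mg/L as Cl₂.
Cl₂ equivalent: 17 mg/L × 589,000 L = 10,010 g.
Product at 9.1% available Cl: 10,010 / 0.091 = 110,000 g.
Volume: 110,000 g ÷ 1.2 g/mL = 91,690 mL.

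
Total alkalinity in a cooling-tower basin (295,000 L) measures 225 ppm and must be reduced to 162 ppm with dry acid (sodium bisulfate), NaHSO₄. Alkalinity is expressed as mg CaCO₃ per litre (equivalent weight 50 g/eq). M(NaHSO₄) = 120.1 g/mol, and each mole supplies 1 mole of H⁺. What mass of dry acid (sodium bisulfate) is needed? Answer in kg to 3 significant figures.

Alkalinity to neutralize: (225 − 162) = 63 mg/L as CaCO₃ × 295,000 L = 18,580 g as CaCO₃.
Equivalents of H⁺ required: 18,580 ÷ 50 g/eq = 371.7 eq = 371.7 mol NaHSO₄.
Mass of NaHSO₄: 371.7 × 120.1 = 44,640 g.

44.6 kg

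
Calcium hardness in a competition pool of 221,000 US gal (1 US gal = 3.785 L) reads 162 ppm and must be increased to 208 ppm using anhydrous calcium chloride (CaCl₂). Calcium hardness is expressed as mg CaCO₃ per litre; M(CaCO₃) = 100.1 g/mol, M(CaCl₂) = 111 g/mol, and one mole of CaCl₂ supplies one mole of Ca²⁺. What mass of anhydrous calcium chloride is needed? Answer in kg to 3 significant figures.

Volume: 221,000 US gal × 3.785 L/gal = 836,485 L.
Hardness to add: (208 − 162) = 46 mg/L as CaCO₃ × 836,485 L = 38,480 g as CaCO₃.
Moles of Ca²⁺ (1 mol Ca²⁺ ≡ 1 mol CaCO₃): 38,480 / 100.1 g/mol = 384.4 mol.
Mass of CaCl₂: 384.4 × 111 = 42,670 g.

42.7 kg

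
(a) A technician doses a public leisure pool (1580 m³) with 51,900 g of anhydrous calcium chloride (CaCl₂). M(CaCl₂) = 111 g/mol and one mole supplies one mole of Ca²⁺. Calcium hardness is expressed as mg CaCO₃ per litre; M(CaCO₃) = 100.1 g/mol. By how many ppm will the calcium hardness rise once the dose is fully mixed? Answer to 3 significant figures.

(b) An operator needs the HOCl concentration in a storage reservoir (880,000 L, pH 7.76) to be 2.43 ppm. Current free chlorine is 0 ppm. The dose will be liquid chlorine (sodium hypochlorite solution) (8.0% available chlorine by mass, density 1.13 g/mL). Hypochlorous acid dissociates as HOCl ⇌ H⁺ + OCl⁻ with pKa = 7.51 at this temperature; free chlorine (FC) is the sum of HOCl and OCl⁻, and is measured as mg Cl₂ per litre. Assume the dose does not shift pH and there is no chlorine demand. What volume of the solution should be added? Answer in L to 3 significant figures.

(a) 29.6 ppm; (b) 65.7 L

(a) Volume: 1580 m³ = 1,580,000 L.
(a) Moles of Ca²⁺: 51,900 g ÷ 111 g/mol = 467.6 mol.
(a) As CaCO₃: 467.6 mol × 100.1 g/mol = 46,800 g.
(a) Rise: 46,800 g / 1,580,000 L × 1000 = 29.62 mg/L.

(b) [OCl⁻]/[HOCl] = 10^(pH − pKa) = 10^(7.76 − 7.51) = 1.778; fraction as HOCl = 1/(1 + 1.778) = 0.3599.
(b) Free chlorine required for 2.43 ppm HOCl: 2.43 / 0.3599 = 6.751 ppm.
(b) FC to add: 6.751 − 0 = 6.751 mg/L as Cl₂.
(b) Cl₂ equivalent: 6.751 mg/L × 880,000 L = 5941 g.
(b) Product at 8.0% available Cl: 5941 / 0.08 = 74,260 g.
(b) Volume: 74,260 g ÷ 1.13 g/mL = 65,720 mL.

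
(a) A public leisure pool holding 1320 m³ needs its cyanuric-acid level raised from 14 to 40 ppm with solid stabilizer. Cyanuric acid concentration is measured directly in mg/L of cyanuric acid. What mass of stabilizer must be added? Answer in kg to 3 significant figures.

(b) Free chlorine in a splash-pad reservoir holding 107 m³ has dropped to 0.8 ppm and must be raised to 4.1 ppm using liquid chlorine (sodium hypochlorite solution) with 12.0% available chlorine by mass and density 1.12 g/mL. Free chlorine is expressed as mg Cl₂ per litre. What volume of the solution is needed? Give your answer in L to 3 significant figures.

(a) Volume: 1320 m³ = 1,320,000 L.
(a) CYA to add: (40 − 14) = 26 mg/L × 1,320,000 L = 34,320 g cyanuric acid.

(b) Volume: 107 m³ = 107,000 L.
(b) Chlorine deficit: 4.1 − 0.8 = 3.3 ppm = 3.3 mg/L as Cl₂.
(b) Cl₂ equivalent needed: 3.3 mg/L × 107,000 L = 353,100 mg = 353.1 g.
(b) Product at 12.0% available chlorine: 353.1 / 0.12 = 2943 g.
(b) Volume at density 1.12 g/mL: 2943 g ÷ 1.12 g/mL = 2627 mL.

(a) 34.3 kg; (b) 2.63 L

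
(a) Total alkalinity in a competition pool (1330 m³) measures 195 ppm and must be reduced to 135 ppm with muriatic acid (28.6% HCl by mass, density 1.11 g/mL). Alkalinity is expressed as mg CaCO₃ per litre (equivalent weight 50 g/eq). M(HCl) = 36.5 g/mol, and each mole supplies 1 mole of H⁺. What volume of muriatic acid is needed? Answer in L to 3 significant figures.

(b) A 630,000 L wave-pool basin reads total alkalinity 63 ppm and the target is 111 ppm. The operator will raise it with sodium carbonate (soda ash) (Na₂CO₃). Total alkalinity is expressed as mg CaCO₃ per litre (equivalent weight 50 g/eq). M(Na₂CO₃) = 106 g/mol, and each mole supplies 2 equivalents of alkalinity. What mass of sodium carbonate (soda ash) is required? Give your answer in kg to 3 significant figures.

(a) Volume: 1330 m³ = 1,330,000 L.
(a) Alkalinity to neutralize: (195 − 135) = 60 mg/L as CaCO₃ × 1,330,000 L = 79,800 g as CaCO₃.
(a) Equivalents of H⁺ required: 79,800 ÷ 50 g/eq = 1596 eq = 1596 mol HCl.
(a) Mass of HCl: 1596 × 36.5 = 58,250 g.
(a) Mass of 28.6% solution: 58,250 / 0.286 = 203,700 g.
(a) Volume: 203,700 g ÷ 1.11 g/mL = 183,500 mL.

(b) Alkalinity to add: (111 − 63) = 48 mg/L as CaCO₃ × 630,000 L = 30,240 g as CaCO₃.
(b) Equivalents: 30,240 g ÷ 50 g/eq = 604.8 eq.
(b) Each mole of Na₂CO₃ supplies 2 eq, so 604.8 / 2 = 302.4 mol.
(b) Mass: 302.4 mol × 106 g/mol = 32,050 g.

(a) 184 L; (b) 32.1 kg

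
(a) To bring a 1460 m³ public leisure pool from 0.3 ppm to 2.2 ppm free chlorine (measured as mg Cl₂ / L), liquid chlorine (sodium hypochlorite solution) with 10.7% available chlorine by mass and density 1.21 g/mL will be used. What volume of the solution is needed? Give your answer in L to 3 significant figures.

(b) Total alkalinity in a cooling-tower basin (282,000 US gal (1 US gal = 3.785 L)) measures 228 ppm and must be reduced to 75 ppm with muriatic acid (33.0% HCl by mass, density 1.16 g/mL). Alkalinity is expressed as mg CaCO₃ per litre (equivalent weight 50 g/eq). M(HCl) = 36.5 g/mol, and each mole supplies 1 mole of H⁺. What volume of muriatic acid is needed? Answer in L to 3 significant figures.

(a) Volume: 1460 m³ = 1,460,000 L.
(a) Chlorine deficit: 2.2 − 0.3 = 1.9 ppm = 1.9 mg/L as Cl₂.
(a) Cl₂ equivalent needed: 1.9 mg/L × 1,460,000 L = 2,774,000 mg = 2774 g.
(a) Product at 10.7% available chlorine: 2774 / 0.107 = 25,930 g.
(a) Volume at density 1.21 g/mL: 25,930 g ÷ 1.21 g/mL = 21,430 mL.

(b) Volume: 282,000 US gal × 3.785 L/gal = 1,067,370 L.
(b) Alkalinity to neutralize: (228 − 75) = 153 mg/L as CaCO₃ × 1,067,370 L = 163,300 g as CaCO₃.
(b) Equivalents of H⁺ required: 163,300 ÷ 50 g/eq = 3266 eq = 3266 mol HCl.
(b) Mass of HCl: 3266 × 36.5 = 119,200 g.
(b) Mass of 33.0% solution: 119,200 / 0.33 = 361,300 g.
(b) Volume: 361,300 g ÷ 1.16 g/mL = 311,400 mL.

(a) 21.4 L; (b) 311 L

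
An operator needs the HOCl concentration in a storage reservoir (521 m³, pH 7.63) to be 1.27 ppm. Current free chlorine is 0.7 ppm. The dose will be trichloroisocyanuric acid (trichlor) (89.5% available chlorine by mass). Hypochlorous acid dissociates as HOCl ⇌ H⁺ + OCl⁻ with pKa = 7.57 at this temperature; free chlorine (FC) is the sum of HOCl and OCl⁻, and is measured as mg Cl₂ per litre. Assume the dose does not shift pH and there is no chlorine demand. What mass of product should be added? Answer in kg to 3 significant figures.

1.18 kg

Volume: 521 m³ = 521,000 L.
[OCl⁻]/[HOCl] = 10^(pH − pKa) = 10^(7.63 − 7.57) = 1.148; fraction as HOCl = 1/(1 + 1.148) = 0.4655.
Free chlorine required for 1.27 ppm HOCl: 1.27 / 0.4655 = 2.728 ppm.
FC to add: 2.728 − 0.7 = 2.028 mg/L as Cl₂.
Cl₂ equivalent: 2.028 mg/L × 521,000 L = 1057 g.
Product at 89.5% available Cl: 1057 / 0.895 = 1181 g.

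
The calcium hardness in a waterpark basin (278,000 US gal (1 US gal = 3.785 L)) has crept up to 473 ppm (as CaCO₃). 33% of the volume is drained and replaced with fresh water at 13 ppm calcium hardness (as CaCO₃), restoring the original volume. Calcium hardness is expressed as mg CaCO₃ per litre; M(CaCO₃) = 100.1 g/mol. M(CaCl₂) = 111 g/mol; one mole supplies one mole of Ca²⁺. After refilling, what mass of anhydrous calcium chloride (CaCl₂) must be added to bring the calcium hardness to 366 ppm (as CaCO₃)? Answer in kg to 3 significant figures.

52.3 kg

Volume: 278,000 US gal × 3.785 L/gal = 1,052,230 L.
After draining 33% and refilling: 473 × 0.67 + 13 × 0.33 = 321.2 ppm.
Deficit to target: 366 − 321.2 = 44.8 mg/L.
As CaCO₃: 44.8 mg/L × 1,052,230 L = 47,140 g; ÷ 100.1 = 470.9 mol Ca²⁺.
Mass: 470.9 × 111 = 52,270 g.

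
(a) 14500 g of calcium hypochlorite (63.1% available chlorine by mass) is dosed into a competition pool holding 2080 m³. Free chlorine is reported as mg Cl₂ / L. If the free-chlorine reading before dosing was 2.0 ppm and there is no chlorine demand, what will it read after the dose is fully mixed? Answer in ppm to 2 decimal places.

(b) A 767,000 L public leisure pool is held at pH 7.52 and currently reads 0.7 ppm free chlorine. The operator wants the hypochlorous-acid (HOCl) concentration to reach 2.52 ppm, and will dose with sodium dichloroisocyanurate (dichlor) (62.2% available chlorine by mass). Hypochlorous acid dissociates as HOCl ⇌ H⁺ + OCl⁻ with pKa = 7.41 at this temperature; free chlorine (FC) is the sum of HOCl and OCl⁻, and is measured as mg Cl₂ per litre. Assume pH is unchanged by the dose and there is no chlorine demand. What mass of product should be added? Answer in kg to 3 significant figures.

(a) Volume: 2080 m³ = 2,080,000 L.
(a) Available chlorine delivered: 14,500 g × 0.631 = 9150 g as Cl₂.
(a) Concentration rise: 9150 g / 2,080,000 L = 4.399 mg/L = 4.40 ppm.
(a) Final FC: 2.0 + 4.40 = 6.40 ppm.

(b) [OCl⁻]/[HOCl] = 10^(pH − pKa) = 10^(7.52 − 7.41) = 1.288; fraction as HOCl = 1/(1 + 1.288) = 0.437.
(b) Free chlorine required for 2.52 ppm HOCl: 2.52 / 0.437 = 5.766 ppm.
(b) FC to add: 5.766 − 0.7 = 5.066 mg/L as Cl₂.
(b) Cl₂ equivalent: 5.066 mg/L × 767,000 L = 3886 g.
(b) Product at 62.2% available Cl: 3886 / 0.622 = 6247 g.

(a) 6.40 ppm; (b) 6.25 kg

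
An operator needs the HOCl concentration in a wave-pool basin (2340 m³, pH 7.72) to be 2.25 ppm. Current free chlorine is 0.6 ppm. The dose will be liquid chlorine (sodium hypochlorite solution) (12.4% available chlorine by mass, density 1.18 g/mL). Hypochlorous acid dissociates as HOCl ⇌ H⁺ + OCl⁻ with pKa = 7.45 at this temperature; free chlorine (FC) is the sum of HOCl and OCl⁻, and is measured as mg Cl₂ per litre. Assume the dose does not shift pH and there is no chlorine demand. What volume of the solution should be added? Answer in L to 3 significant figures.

Volume: 2340 m³ = 2,340,000 L.
[OCl⁻]/[HOCl] = 10^(pH − pKa) = 10^(7.72 − 7.45) = 1.862; fraction as HOCl = 1/(1 + 1.862) = 0.3494.
Free chlorine required for 2.25 ppm HOCl: 2.25 / 0.3494 = 6.44 ppm.
FC to add: 6.44 − 0.6 = 5.84 mg/L as Cl₂.
Cl₂ equivalent: 5.84 mg/L × 2,340,000 L = 13,660 g.
Product at 12.4% available Cl: 13,660 / 0.124 = 110,200 g.
Volume: 110,200 g ÷ 1.18 g/mL = 93,390 mL.

93.4 L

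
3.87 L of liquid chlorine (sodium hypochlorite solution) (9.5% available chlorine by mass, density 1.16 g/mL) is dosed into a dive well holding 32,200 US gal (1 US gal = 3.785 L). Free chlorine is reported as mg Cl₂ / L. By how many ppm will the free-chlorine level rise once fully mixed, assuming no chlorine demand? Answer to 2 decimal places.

3.50 ppm

Volume: 32,200 US gal × 3.785 L/gal = 121,877 L.
Mass of solution: 3.87 L × 1000 mL/L × 1.16 g/mL = 4489 g.
Available chlorine delivered: 4489 g × 0.095 = 426.5 g as Cl₂.
Concentration rise: 426.5 g / 121,877 L = 3.499 mg/L = 3.50 ppm.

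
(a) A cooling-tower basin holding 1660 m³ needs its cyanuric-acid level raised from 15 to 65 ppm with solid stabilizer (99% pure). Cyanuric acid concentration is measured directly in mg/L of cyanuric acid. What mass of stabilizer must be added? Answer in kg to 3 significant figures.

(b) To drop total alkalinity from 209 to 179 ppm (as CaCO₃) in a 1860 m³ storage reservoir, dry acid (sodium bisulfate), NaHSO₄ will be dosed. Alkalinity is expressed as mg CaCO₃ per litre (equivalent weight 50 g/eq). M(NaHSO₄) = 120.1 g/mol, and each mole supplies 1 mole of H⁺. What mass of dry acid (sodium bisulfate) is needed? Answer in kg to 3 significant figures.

(a) Volume: 1660 m³ = 1,660,000 L.
(a) CYA to add: (65 − 15) = 50 mg/L × 1,660,000 L = 83,000 g cyanuric acid.
(a) At 99% purity: 83,000 / 0.99 = 83,840 g product.

(b) Volume: 1860 m³ = 1,860,000 L.
(b) Alkalinity to neutralize: (209 − 179) = 30 mg/L as CaCO₃ × 1,860,000 L = 55,800 g as CaCO₃.
(b) Equivalents of H⁺ required: 55,800 ÷ 50 g/eq = 1116 eq = 1116 mol NaHSO₄.
(b) Mass of NaHSO₄: 1116 × 120.1 = 134,000 g.

(a) 83.8 kg; (b) 134 kg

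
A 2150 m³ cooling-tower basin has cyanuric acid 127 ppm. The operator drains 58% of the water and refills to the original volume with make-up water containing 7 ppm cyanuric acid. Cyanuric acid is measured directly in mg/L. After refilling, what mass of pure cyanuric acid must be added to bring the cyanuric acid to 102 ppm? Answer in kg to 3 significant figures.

95.9 kg

Volume: 2150 m³ = 2,150,000 L.
After draining 58% and refilling: 127 × 0.42 + 7 × 0.58 = 57.4 ppm.
Deficit to target: 102 − 57.4 = 44.6 mg/L.
Mass: 44.6 mg/L × 2,150,000 L = 95,890 g cyanuric acid.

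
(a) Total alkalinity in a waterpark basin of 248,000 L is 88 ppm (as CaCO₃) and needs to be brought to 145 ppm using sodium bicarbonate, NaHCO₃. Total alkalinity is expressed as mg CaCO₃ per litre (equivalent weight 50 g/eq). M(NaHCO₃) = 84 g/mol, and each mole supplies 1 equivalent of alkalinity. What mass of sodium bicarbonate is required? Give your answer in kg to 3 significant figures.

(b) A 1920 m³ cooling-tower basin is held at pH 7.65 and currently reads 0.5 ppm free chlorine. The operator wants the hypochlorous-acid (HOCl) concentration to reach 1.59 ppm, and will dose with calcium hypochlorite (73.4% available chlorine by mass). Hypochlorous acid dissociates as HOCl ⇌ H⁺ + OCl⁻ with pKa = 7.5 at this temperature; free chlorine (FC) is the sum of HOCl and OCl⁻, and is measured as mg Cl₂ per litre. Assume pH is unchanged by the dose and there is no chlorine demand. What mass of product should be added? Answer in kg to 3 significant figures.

(a) Alkalinity to add: (145 − 88) = 57 mg/L as CaCO₃ × 248,000 L = 14,140 g as CaCO₃.
(a) Equivalents: 14,140 g ÷ 50 g/eq = 282.7 eq.
(a) NaHCO₃ supplies 1 eq per mole → 282.7 mol.
(a) Mass: 282.7 mol × 84 g/mol = 23,750 g.

(b) Volume: 1920 m³ = 1,920,000 L.
(b) [OCl⁻]/[HOCl] = 10^(pH − pKa) = 10^(7.65 − 7.5) = 1.413; fraction as HOCl = 1/(1 + 1.413) = 0.4145.
(b) Free chlorine required for 1.59 ppm HOCl: 1.59 / 0.4145 = 3.836 ppm.
(b) FC to add: 3.836 − 0.5 = 3.336 mg/L as Cl₂.
(b) Cl₂ equivalent: 3.336 mg/L × 1,920,000 L = 6405 g.
(b) Product at 73.4% available Cl: 6405 / 0.734 = 8726 g.

(a) 23.7 kg; (b) 8.73 kg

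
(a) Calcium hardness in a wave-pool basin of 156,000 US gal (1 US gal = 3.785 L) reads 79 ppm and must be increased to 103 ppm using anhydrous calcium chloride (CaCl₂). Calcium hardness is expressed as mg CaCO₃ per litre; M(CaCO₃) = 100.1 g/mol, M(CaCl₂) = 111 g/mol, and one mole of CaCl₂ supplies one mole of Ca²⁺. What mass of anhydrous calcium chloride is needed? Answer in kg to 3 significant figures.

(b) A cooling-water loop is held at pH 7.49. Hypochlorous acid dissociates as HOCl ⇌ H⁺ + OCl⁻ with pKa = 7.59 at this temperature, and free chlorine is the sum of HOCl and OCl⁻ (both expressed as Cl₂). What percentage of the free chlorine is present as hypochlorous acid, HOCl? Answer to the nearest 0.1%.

(a) Volume: 156,000 US gal × 3.785 L/gal = 590,460 L.
(a) Hardness to add: (103 − 79) = 24 mg/L as CaCO₃ × 590,460 L = 14,170 g as CaCO₃.
(a) Moles of Ca²⁺ (1 mol Ca²⁺ ≡ 1 mol CaCO₃): 14,170 / 100.1 g/mol = 141.6 mol.
(a) Mass of CaCl₂: 141.6 × 111 = 15,710 g.

(b) [OCl⁻]/[HOCl] = 10^(pH − pKa) = 10^(7.49 − 7.59) = 10^-0.10 = 0.7943.
(b) Fraction as HOCl = 1 / (1 + 0.7943) = 0.5573.

(a) 15.7 kg; (b) 55.7%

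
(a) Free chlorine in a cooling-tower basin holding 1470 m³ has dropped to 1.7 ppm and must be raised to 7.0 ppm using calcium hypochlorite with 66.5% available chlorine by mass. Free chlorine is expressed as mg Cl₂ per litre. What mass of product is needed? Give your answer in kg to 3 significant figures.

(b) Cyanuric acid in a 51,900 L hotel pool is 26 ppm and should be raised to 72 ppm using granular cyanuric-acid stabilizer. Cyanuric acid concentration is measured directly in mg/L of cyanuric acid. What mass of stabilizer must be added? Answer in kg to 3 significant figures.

(a) 11.7 kg; (b) 2.39 kg

(a) Volume: 1470 m³ = 1,470,000 L.
(a) Chlorine deficit: 7.0 − 1.7 = 5.3 ppm = 5.3 mg/L as Cl₂.
(a) Cl₂ equivalent needed: 5.3 mg/L × 1,470,000 L = 7,791,000 mg = 7791 g.
(a) Product at 66.5% available chlorine: 7791 / 0.665 = 11,720 g.

(b) CYA to add: (72 − 26) = 46 mg/L × 51,900 L = 2387 g cyanuric acid.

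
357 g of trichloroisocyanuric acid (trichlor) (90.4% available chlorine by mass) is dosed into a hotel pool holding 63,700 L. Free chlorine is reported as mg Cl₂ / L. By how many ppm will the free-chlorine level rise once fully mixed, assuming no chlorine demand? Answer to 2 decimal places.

Available chlorine delivered: 357 g × 0.904 = 322.7 g as Cl₂.
Concentration rise: 322.7 g / 63,700 L = 5.066 mg/L = 5.07 ppm.

5.07 ppm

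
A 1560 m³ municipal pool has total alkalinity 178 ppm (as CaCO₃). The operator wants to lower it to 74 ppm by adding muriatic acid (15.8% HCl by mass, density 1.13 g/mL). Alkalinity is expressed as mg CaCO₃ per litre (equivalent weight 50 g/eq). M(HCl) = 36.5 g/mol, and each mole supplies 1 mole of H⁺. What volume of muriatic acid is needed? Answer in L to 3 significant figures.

Volume: 1560 m³ = 1,560,000 L.
Alkalinity to neutralize: (178 − 74) = 104 mg/L as CaCO₃ × 1,560,000 L = 162,200 g as CaCO₃.
Equivalents of H⁺ required: 162,200 ÷ 50 g/eq = 3245 eq = 3245 mol HCl.
Mass of HCl: 3245 × 36.5 = 118,400 g.
Mass of 15.8% solution: 118,400 / 0.158 = 749,600 g.
Volume: 749,600 g ÷ 1.13 g/mL = 663,400 mL.

663 L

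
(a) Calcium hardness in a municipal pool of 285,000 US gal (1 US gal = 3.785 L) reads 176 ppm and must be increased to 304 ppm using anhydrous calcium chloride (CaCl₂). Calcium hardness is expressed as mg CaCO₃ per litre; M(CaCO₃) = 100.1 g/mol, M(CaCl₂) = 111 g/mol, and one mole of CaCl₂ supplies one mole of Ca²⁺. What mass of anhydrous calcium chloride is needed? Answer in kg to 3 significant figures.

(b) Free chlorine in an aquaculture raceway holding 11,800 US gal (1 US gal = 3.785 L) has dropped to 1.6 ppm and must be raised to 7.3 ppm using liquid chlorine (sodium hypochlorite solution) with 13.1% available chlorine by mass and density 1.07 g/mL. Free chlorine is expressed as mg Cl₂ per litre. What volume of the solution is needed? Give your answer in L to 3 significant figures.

(a) Volume: 285,000 US gal × 3.785 L/gal = 1,078,725 L.
(a) Hardness to add: (304 − 176) = 128 mg/L as CaCO₃ × 1,078,725 L = 138,100 g as CaCO₃.
(a) Moles of Ca²⁺ (1 mol Ca²⁺ ≡ 1 mol CaCO₃): 138,100 / 100.1 g/mol = 1379 mol.
(a) Mass of CaCl₂: 1379 × 111 = 153,100 g.

(b) Volume: 11,800 US gal × 3.785 L/gal = 44,663 L.
(b) Chlorine deficit: 7.3 − 1.6 = 5.7 ppm = 5.7 mg/L as Cl₂.
(b) Cl₂ equivalent needed: 5.7 mg/L × 44,663 L = 254,600 mg = 254.6 g.
(b) Product at 13.1% available chlorine: 254.6 / 0.131 = 1943 g.
(b) Volume at density 1.07 g/mL: 1943 g ÷ 1.07 g/mL = 1816 mL.

(a) 153 kg; (b) 1.82 L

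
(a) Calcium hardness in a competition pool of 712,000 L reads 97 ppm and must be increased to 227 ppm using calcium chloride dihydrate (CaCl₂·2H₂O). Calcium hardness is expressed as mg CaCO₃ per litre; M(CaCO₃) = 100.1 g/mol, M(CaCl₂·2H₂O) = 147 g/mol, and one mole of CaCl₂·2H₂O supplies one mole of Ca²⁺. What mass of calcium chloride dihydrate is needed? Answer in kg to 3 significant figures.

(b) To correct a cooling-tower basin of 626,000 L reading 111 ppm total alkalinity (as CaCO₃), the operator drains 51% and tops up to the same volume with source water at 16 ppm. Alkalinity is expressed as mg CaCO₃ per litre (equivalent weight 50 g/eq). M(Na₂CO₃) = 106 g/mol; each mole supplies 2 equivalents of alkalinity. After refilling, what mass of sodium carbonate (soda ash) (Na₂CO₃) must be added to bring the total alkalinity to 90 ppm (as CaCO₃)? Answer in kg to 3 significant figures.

(a) Hardness to add: (227 − 97) = 130 mg/L as CaCO₃ × 712,000 L = 92,560 g as CaCO₃.
(a) Moles of Ca²⁺ (1 mol Ca²⁺ ≡ 1 mol CaCO₃): 92,560 / 100.1 g/mol = 924.7 mol.
(a) Mass of CaCl₂·2H₂O: 924.7 × 147 = 135,900 g.

(b) After draining 51% and refilling: 111 × 0.49 + 16 × 0.51 = 62.55 ppm.
(b) Deficit to target: 90 − 62.55 = 27.45 mg/L.
(b) As CaCO₃: 27.45 mg/L × 626,000 L = 17,180 g; ÷ 50 g/eq ÷ 2 = 171.8 mol Na₂CO₃.
(b) Mass: 171.8 × 106 = 18,210 g.

(a) 136 kg; (b) 18.2 kg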